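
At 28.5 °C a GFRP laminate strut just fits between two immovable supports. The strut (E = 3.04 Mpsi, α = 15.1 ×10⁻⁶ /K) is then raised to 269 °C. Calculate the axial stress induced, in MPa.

76.1 MPa

E = 3.04 Mpsi = 20.96 GPa.
ΔT = 240.5 K. Constrained thermal stress σ = E·α·ΔT = 20.96×10³ MPa × 15.1×10⁻⁶ × 240.5 = 76.1 MPa (compressive).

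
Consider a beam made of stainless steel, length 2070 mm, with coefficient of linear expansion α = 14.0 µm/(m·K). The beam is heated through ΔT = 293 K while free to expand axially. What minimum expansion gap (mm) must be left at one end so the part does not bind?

8.49 mm

ΔL = α·L₀·ΔT = 14.0×10⁻⁶ × 2070 mm × 293.0 K = 8.49 mm.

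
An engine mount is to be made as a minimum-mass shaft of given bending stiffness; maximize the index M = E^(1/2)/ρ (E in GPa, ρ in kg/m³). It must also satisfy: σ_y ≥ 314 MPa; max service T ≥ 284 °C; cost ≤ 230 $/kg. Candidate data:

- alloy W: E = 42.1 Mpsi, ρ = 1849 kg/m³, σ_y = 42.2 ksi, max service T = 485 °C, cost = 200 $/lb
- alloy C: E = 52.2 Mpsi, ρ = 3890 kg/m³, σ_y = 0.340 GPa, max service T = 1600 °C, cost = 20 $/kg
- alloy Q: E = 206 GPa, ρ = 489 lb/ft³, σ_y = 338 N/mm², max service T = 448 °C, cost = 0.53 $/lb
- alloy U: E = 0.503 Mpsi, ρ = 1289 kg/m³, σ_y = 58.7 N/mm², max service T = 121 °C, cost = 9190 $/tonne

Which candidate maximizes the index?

alloy C

Screen on constraints: σ_y ≥ 314 MPa; max service T ≥ 284 °C; cost ≤ 230 $/kg. Survivors: alloy C, alloy Q.
In SI units:
  alloy C: E = 359.9 GPa, ρ = 3890 kg/m³
  alloy Q: E = 206.0 GPa, ρ = 7833 kg/m³
  alloy C: M = 4.88×10⁻³
  alloy Q: M = 1.83×10⁻³
Highest index: alloy C.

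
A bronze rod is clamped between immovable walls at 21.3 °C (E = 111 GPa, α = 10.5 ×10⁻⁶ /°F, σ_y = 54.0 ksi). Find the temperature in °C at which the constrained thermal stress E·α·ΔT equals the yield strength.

199 °C

α = 10.5×10⁻⁶/°F × 9/5 = 18.9×10⁻⁶/K.
σ_y = 54.0 ksi = 372.3 MPa.
E·α·ΔT = 372.3 MPa ⇒ ΔT = 372.3 / (111.0×10³ × 18.9×10⁻⁶) = 177.5 K.
T = 21.3 + 177.5 = 198.8 °C.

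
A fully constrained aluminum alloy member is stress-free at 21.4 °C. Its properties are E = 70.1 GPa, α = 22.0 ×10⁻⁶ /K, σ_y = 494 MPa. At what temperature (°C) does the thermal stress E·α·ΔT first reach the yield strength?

342 °C

E·α·ΔT = 494.0 MPa ⇒ ΔT = 494.0 / (70.10×10³ × 22.0×10⁻⁶) = 320.3 K.
T = 21.4 + 320.3 = 341.7 °C.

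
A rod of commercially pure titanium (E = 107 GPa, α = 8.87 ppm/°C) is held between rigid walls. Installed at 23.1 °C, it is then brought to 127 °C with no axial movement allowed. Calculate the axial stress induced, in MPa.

ΔT = 103.9 K. Constrained thermal stress σ = E·α·ΔT = 107.0×10³ MPa × 8.87×10⁻⁶ × 103.9 = 98.6 MPa (compressive).

98.6 MPa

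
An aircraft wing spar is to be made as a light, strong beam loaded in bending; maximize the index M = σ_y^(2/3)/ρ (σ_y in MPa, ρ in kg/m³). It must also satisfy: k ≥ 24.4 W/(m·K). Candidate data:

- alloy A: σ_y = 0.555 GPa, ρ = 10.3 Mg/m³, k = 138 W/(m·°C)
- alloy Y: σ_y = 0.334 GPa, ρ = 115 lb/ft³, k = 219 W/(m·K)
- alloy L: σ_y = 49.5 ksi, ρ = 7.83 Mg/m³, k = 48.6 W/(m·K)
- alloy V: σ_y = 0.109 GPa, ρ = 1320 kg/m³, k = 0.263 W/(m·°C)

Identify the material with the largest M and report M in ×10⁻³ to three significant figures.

alloy Y, M = 26.1×10⁻³

Screen on constraints: k ≥ 24.4 W/(m·K). Survivors: alloy A, alloy Y, alloy L.
After converting to SI:
  alloy A: σ_y = 555.0 MPa, ρ = 10300 kg/m³
  alloy Y: σ_y = 334.0 MPa, ρ = 1842 kg/m³
  alloy L: σ_y = 341.3 MPa, ρ = 7830 kg/m³
  alloy Y: M = 26.1×10⁻³
  alloy A: M = 6.56×10⁻³
  alloy L: M = 6.24×10⁻³
Alloy Y ranks first.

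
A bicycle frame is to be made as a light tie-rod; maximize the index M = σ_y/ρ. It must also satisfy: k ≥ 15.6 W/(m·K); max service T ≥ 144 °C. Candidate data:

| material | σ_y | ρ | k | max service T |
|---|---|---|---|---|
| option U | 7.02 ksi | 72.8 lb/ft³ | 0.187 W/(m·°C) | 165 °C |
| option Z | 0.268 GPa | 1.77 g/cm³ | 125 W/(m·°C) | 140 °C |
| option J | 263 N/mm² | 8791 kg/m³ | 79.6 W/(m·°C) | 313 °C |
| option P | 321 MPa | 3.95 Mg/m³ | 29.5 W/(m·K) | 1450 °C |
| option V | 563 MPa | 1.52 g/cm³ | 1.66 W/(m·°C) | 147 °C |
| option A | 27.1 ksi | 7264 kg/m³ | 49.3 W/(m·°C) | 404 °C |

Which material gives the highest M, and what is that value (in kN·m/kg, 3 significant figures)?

Screen on constraints: k ≥ 15.6 W/(m·K); max service T ≥ 144 °C. Survivors: option J, option P, option A.
In SI units:
  option J: σ_y = 263.0 MPa, ρ = 8791 kg/m³
  option P: σ_y = 321.0 MPa, ρ = 3950 kg/m³
  option A: σ_y = 186.8 MPa, ρ = 7264 kg/m³
  option P: M = 81.3 kN·m/kg
  option J: M = 29.9 kN·m/kg
  option A: M = 25.7 kN·m/kg
Highest index: option P.

option P, M = 81.3 kN·m/kg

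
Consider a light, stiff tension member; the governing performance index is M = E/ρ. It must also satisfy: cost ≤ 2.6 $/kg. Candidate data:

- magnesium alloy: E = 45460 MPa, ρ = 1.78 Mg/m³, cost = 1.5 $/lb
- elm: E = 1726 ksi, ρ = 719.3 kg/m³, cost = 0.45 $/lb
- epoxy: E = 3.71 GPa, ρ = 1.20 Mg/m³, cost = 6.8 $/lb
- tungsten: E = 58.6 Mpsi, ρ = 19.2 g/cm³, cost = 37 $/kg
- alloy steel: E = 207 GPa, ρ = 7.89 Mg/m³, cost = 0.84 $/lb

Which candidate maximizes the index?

Screen on constraints: cost ≤ 2.6 $/kg. Survivors: elm, alloy steel.
Normalizing units and computing the index:
  elm: E = 11.90 GPa, ρ = 719.3 kg/m³
  alloy steel: E = 207.0 GPa, ρ = 7890 kg/m³
  alloy steel: M = 26.2 MN·m/kg
  elm: M = 16.5 MN·m/kg
The maximum is for alloy steel.

alloy steel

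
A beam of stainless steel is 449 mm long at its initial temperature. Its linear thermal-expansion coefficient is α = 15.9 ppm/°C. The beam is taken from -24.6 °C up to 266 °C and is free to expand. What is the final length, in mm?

ΔT = 266 − (-24.6) = 290.6 K.
ΔL = α·L₀·ΔT = 15.9×10⁻⁶ × 449 mm × 290.6 K = 2.07 mm.
L = L₀ + ΔL = 449 + 2.07 = 451.07 mm.

451.07 mm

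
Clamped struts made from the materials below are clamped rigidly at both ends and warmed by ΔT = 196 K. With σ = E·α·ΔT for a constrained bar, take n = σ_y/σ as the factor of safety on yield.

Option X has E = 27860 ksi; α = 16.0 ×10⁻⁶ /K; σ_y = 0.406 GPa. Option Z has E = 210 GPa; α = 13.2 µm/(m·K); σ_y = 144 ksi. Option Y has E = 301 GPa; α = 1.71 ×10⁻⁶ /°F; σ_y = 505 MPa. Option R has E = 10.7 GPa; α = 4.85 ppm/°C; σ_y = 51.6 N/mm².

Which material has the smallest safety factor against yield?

option X

With everything in SI (GPa, ×10⁻⁶/K, MPa):
  option X: E = 192.1, α = 16.0, σ_y = 406.0 → σ = 602 MPa, n = 0.674
  option Z: E = 210.0, α = 13.2, σ_y = 992.8 → σ = 543 MPa, n = 1.83
  option Y: E = 301.0, α = 3.08, σ_y = 505.0 → σ = 182 MPa, n = 2.78
  option R: E = 10.70, α = 4.85, σ_y = 51.60 → σ = 10.2 MPa, n = 5.07
Option X has the lowest safety factor, n = 0.674.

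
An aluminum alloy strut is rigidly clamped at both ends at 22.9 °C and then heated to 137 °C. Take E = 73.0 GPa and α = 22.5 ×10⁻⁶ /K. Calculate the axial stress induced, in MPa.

ΔT = 114.1 K. Constrained thermal stress σ = E·α·ΔT = 73.00×10³ MPa × 22.5×10⁻⁶ × 114.1 = 187 MPa (compressive).

187 MPa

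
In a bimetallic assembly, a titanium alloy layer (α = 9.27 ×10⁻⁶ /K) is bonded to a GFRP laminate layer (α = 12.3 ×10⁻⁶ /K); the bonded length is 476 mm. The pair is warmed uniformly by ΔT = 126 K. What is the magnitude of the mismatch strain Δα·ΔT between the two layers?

3.82×10⁻⁴

Δα = |9.27 − 12.3|×10⁻⁶/K = 3.03×10⁻⁶/K.
Mismatch strain = Δα·ΔT = 3.03×10⁻⁶ × 126.0 = 3.82×10⁻⁴.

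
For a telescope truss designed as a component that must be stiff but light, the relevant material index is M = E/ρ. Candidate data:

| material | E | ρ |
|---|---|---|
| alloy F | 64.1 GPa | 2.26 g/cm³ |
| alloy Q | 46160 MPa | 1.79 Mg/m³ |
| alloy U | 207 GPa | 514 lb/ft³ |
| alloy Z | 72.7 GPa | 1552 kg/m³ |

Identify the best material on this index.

After converting to SI:
  alloy F: E = 64.10 GPa, ρ = 2260 kg/m³
  alloy Q: E = 46.16 GPa, ρ = 1790 kg/m³
  alloy U: E = 207.0 GPa, ρ = 8233 kg/m³
  alloy Z: E = 72.70 GPa, ρ = 1552 kg/m³
  alloy Z: M = 46.8 MN·m/kg
  alloy F: M = 28.4 MN·m/kg
  alloy Q: M = 25.8 MN·m/kg
  alloy U: M = 25.1 MN·m/kg
The maximum is for alloy Z.

alloy Z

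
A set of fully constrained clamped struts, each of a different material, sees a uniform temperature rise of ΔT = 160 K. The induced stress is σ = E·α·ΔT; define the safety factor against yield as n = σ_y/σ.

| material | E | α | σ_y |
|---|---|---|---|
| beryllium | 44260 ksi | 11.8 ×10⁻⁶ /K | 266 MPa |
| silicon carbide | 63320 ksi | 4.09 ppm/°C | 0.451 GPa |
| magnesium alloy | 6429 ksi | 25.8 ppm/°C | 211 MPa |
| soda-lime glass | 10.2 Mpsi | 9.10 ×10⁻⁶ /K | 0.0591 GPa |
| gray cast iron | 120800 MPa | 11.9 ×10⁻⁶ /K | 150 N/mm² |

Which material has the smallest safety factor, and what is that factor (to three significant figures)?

beryllium, n = 0.462

Per material, after unit conversion:
  beryllium: E = 305.2, α = 11.8, σ_y = 266.0 → σ = 576 MPa, n = 0.462
  silicon carbide: E = 436.6, α = 4.09, σ_y = 451.0 → σ = 286 MPa, n = 1.58
  magnesium alloy: E = 44.33, α = 25.8, σ_y = 211.0 → σ = 183 MPa, n = 1.15
  soda-lime glass: E = 70.33, α = 9.10, σ_y = 59.10 → σ = 102 MPa, n = 0.577
  gray cast iron: E = 120.8, α = 11.9, σ_y = 150.0 → σ = 230 MPa, n = 0.652
Beryllium has the lowest safety factor, n = 0.462.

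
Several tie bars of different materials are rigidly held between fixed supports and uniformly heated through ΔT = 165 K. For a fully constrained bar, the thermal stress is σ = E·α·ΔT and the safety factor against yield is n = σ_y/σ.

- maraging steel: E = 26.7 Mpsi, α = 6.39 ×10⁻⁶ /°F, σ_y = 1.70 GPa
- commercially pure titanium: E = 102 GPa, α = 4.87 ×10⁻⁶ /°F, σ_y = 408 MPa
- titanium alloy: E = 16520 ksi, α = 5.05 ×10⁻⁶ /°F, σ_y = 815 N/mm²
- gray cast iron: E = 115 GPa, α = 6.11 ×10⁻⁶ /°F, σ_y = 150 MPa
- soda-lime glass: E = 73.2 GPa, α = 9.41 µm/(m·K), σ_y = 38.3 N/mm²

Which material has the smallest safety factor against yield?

Per material, after unit conversion:
  maraging steel: E = 184.1, α = 11.5, σ_y = 1700 → σ = 349 MPa, n = 4.87
  commercially pure titanium: E = 102.0, α = 8.77, σ_y = 408.0 → σ = 148 MPa, n = 2.77
  titanium alloy: E = 113.9, α = 9.09, σ_y = 815.0 → σ = 171 MPa, n = 4.77
  gray cast iron: E = 115.0, α = 11.0, σ_y = 150.0 → σ = 209 MPa, n = 0.719
  soda-lime glass: E = 73.20, α = 9.41, σ_y = 38.30 → σ = 114 MPa, n = 0.337
The minimum is soda-lime glass at n = 0.337.

soda-lime glass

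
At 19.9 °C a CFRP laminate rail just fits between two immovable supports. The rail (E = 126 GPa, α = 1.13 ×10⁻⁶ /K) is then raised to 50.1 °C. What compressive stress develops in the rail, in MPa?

ΔT = 30.20 K. Constrained thermal stress σ = E·α·ΔT = 126.0×10³ MPa × 1.13×10⁻⁶ × 30.20 = 4.30 MPa (compressive).

4.30 MPa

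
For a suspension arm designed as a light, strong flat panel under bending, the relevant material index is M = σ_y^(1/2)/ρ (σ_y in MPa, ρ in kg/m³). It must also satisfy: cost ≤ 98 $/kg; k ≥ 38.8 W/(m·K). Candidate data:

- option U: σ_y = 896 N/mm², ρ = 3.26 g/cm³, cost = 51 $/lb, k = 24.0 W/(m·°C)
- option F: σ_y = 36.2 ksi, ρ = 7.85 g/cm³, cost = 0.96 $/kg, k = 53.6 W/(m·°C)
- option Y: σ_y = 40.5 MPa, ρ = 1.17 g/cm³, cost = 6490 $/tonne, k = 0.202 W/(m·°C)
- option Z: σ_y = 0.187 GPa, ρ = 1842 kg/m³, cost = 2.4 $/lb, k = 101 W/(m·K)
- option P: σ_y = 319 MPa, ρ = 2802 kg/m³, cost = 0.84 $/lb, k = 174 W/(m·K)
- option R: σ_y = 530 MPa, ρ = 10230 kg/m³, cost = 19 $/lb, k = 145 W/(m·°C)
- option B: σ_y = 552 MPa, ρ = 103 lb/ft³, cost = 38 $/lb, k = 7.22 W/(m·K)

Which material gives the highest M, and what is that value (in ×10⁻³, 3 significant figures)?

Screen on constraints: cost ≤ 98 $/kg; k ≥ 38.8 W/(m·K). Survivors: option F, option Z, option P, option R.
Normalizing units and computing the index:
  option F: σ_y = 249.6 MPa, ρ = 7850 kg/m³
  option Z: σ_y = 187.0 MPa, ρ = 1842 kg/m³
  option P: σ_y = 319.0 MPa, ρ = 2802 kg/m³
  option R: σ_y = 530.0 MPa, ρ = 10230 kg/m³
  option Z: M = 7.42×10⁻³
  option P: M = 6.37×10⁻³
  option R: M = 2.25×10⁻³
  option F: M = 2.01×10⁻³
Option Z has the largest M.

option Z, M = 7.42×10⁻³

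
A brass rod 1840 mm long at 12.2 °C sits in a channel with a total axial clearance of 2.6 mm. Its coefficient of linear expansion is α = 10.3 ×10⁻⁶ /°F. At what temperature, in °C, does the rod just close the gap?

α = 10.3×10⁻⁶/°F × 9/5 = 18.5×10⁻⁶/K.
α·L₀·ΔT = 2.6 mm ⇒ ΔT = 2.6 / (18.5×10⁻⁶ × 1840.0) = 76.22 K.
T = 12.2 + 76.22 = 88.42 °C.

88.4 °C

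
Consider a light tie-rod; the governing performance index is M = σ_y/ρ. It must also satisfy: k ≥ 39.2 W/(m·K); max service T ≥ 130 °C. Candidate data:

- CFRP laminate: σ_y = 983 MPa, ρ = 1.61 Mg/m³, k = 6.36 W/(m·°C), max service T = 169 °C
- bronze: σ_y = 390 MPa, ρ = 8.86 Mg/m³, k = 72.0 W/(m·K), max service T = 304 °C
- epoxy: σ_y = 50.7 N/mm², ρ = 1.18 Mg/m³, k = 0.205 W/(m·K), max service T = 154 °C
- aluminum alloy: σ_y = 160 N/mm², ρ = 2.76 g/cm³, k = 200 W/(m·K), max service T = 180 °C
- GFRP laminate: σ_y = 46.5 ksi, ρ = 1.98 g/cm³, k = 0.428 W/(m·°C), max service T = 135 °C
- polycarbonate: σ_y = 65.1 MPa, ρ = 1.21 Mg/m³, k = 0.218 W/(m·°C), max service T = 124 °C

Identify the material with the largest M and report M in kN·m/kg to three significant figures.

Screen on constraints: k ≥ 39.2 W/(m·K); max service T ≥ 130 °C. Survivors: bronze, aluminum alloy.
After converting to SI:
  bronze: σ_y = 390.0 MPa, ρ = 8860 kg/m³
  aluminum alloy: σ_y = 160.0 MPa, ρ = 2760 kg/m³
  aluminum alloy: M = 58.0 kN·m/kg
  bronze: M = 44.0 kN·m/kg
Aluminum alloy has the largest M.

aluminum alloy, M = 58.0 kN·m/kg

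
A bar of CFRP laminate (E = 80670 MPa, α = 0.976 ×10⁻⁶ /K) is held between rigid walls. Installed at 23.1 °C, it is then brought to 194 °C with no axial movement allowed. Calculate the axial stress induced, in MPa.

E = 80670 MPa = 80.67 GPa.
ΔT = 170.9 K. Constrained thermal stress σ = E·α·ΔT = 80.67×10³ MPa × 0.976×10⁻⁶ × 170.9 = 13.5 MPa (compressive).

13.5 MPa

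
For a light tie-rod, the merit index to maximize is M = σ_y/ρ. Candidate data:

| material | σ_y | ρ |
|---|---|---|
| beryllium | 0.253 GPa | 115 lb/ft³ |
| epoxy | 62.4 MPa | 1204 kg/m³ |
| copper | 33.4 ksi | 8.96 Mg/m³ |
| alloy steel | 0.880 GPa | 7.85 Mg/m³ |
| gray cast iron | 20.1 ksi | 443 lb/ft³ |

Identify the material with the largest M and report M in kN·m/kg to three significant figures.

beryllium, M = 137 kN·m/kg

After converting to SI:
  beryllium: σ_y = 253.0 MPa, ρ = 1842 kg/m³
  epoxy: σ_y = 62.40 MPa, ρ = 1204 kg/m³
  copper: σ_y = 230.3 MPa, ρ = 8960 kg/m³
  alloy steel: σ_y = 880.0 MPa, ρ = 7850 kg/m³
  gray cast iron: σ_y = 138.6 MPa, ρ = 7096 kg/m³
  beryllium: M = 137 kN·m/kg
  alloy steel: M = 112 kN·m/kg
  epoxy: M = 51.8 kN·m/kg
  copper: M = 25.7 kN·m/kg
  gray cast iron: M = 19.5 kN·m/kg
Beryllium has the largest M.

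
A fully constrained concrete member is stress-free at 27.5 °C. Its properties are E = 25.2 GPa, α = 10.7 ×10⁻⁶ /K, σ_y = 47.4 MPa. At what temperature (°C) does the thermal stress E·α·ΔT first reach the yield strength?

E·α·ΔT = 47.40 MPa ⇒ ΔT = 47.40 / (25.20×10³ × 10.7×10⁻⁶) = 175.8 K.
T = 27.5 + 175.8 = 203.3 °C.

203 °C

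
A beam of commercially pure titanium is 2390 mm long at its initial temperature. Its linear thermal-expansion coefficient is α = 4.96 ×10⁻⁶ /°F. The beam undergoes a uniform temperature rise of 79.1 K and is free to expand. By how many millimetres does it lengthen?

1.69 mm

Convert α: 4.96×10⁻⁶/°F × (9/5) = 8.93×10⁻⁶/K.
ΔL = α·L₀·ΔT = 8.93×10⁻⁶ × 2390 mm × 79.10 K = 1.69 mm.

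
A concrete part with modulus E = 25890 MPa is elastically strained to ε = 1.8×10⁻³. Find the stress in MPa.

E = 25890 MPa = 25.89 GPa.
σ = E·ε = 25890 MPa × 1.8×10⁻³ = 46.6 MPa.

46.6 MPa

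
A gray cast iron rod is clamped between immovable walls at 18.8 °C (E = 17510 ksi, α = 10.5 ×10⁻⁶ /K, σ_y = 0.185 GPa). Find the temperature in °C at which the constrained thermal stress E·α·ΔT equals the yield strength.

E = 17510 ksi = 120.7 GPa.
σ_y = 0.185 GPa = 185.0 MPa.
E·α·ΔT = 185.0 MPa ⇒ ΔT = 185.0 / (120.7×10³ × 10.5×10⁻⁶) = 145.9 K.
T = 18.8 + 145.9 = 164.7 °C.

165 °C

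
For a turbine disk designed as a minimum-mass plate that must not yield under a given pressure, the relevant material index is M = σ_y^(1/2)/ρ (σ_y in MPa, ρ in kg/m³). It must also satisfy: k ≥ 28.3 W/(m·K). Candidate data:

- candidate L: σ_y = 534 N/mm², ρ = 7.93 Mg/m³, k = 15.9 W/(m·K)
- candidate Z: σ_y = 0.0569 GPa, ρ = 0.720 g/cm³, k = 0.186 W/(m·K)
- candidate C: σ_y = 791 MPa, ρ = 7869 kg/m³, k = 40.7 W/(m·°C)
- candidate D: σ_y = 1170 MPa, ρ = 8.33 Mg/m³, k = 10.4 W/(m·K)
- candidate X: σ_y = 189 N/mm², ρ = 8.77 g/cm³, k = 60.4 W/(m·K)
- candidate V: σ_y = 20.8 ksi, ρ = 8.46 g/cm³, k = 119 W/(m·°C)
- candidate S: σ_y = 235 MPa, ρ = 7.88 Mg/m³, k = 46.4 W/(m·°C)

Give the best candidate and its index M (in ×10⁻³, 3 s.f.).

Screen on constraints: k ≥ 28.3 W/(m·K). Survivors: candidate C, candidate X, candidate V, candidate S.
After converting to SI:
  candidate C: σ_y = 791.0 MPa, ρ = 7869 kg/m³
  candidate X: σ_y = 189.0 MPa, ρ = 8770 kg/m³
  candidate V: σ_y = 143.4 MPa, ρ = 8460 kg/m³
  candidate S: σ_y = 235.0 MPa, ρ = 7880 kg/m³
  candidate C: M = 3.57×10⁻³
  candidate S: M = 1.95×10⁻³
  candidate X: M = 1.57×10⁻³
  candidate V: M = 1.42×10⁻³
Highest index: candidate C.

candidate C, M = 3.57×10⁻³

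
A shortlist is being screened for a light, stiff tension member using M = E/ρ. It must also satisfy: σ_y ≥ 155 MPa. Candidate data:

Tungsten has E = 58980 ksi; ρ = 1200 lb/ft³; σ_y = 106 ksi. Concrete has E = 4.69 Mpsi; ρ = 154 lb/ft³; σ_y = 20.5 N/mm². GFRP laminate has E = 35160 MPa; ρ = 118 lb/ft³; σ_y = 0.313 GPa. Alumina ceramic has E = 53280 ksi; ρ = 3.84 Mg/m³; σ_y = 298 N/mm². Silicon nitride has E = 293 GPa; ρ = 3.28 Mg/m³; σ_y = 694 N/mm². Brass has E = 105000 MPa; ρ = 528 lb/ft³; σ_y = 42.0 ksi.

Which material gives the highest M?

alumina ceramic

Screen on constraints: σ_y ≥ 155 MPa. Survivors: tungsten, GFRP laminate, alumina ceramic, silicon nitride, brass.
Putting every candidate on a common basis:
  tungsten: E = 406.7 GPa, ρ = 19220 kg/m³
  GFRP laminate: E = 35.16 GPa, ρ = 1890 kg/m³
  alumina ceramic: E = 367.4 GPa, ρ = 3840 kg/m³
  silicon nitride: E = 293.0 GPa, ρ = 3280 kg/m³
  brass: E = 105.0 GPa, ρ = 8458 kg/m³
  alumina ceramic: M = 95.7 MN·m/kg
  silicon nitride: M = 89.3 MN·m/kg
  tungsten: M = 21.2 MN·m/kg
  GFRP laminate: M = 18.6 MN·m/kg
  brass: M = 12.4 MN·m/kg
The maximum is for alumina ceramic.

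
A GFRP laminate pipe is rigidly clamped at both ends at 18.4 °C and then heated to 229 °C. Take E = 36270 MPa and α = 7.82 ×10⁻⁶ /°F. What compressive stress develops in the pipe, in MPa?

108 MPa

E = 36270 MPa = 36.27 GPa.
α = 7.82×10⁻⁶/°F × 9/5 = 14.1×10⁻⁶/K.
ΔT = 210.6 K. Constrained thermal stress σ = E·α·ΔT = 36.27×10³ MPa × 14.1×10⁻⁶ × 210.6 = 108 MPa (compressive).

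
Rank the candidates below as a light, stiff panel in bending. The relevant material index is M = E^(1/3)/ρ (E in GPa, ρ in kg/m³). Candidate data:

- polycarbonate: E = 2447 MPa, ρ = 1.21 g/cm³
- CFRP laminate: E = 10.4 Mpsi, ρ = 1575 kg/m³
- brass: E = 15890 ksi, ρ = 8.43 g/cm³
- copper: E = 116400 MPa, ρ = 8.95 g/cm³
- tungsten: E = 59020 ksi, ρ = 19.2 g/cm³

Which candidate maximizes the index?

Convert each candidate to consistent units, then evaluate M:
  polycarbonate: E = 2.447 GPa, ρ = 1210 kg/m³
  CFRP laminate: E = 71.71 GPa, ρ = 1575 kg/m³
  brass: E = 109.6 GPa, ρ = 8430 kg/m³
  copper: E = 116.4 GPa, ρ = 8950 kg/m³
  tungsten: E = 406.9 GPa, ρ = 19200 kg/m³
  CFRP laminate: M = 2.64×10⁻³
  polycarbonate: M = 1.11×10⁻³
  brass: M = 0.568×10⁻³
  copper: M = 0.546×10⁻³
  tungsten: M = 0.386×10⁻³
The maximum is for CFRP laminate.

CFRP laminate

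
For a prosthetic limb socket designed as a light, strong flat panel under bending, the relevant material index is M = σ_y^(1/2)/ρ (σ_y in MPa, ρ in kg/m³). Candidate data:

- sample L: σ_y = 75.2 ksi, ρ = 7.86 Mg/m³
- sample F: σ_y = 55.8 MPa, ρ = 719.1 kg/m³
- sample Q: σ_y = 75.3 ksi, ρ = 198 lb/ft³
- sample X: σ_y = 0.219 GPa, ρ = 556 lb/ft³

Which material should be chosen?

In SI units:
  sample L: σ_y = 518.5 MPa, ρ = 7860 kg/m³
  sample F: σ_y = 55.80 MPa, ρ = 719.1 kg/m³
  sample Q: σ_y = 519.2 MPa, ρ = 3172 kg/m³
  sample X: σ_y = 219.0 MPa, ρ = 8906 kg/m³
  sample F: M = 10.4×10⁻³
  sample Q: M = 7.18×10⁻³
  sample L: M = 2.90×10⁻³
  sample X: M = 1.66×10⁻³
Sample F has the largest M.

sample F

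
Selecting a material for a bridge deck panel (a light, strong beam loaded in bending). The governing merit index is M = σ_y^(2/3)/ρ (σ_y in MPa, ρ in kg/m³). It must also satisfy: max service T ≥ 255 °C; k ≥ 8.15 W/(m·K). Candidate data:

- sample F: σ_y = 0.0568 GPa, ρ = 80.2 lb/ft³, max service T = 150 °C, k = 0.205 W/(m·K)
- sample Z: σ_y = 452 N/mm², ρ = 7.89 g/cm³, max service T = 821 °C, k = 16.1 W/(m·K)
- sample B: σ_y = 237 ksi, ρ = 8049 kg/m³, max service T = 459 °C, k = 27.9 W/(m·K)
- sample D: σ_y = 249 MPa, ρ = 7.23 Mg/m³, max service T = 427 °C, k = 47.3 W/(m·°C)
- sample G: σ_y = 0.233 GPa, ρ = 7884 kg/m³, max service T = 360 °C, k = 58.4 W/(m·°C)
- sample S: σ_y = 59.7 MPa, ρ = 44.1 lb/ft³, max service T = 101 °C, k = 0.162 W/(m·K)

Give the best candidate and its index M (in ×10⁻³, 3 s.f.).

sample B, M = 17.2×10⁻³

Screen on constraints: max service T ≥ 255 °C; k ≥ 8.15 W/(m·K). Survivors: sample Z, sample B, sample D, sample G.
In SI units:
  sample Z: σ_y = 452.0 MPa, ρ = 7890 kg/m³
  sample B: σ_y = 1634 MPa, ρ = 8049 kg/m³
  sample D: σ_y = 249.0 MPa, ρ = 7230 kg/m³
  sample G: σ_y = 233.0 MPa, ρ = 7884 kg/m³
  sample B: M = 17.2×10⁻³
  sample Z: M = 7.46×10⁻³
  sample D: M = 5.47×10⁻³
  sample G: M = 4.80×10⁻³
The maximum is for sample B.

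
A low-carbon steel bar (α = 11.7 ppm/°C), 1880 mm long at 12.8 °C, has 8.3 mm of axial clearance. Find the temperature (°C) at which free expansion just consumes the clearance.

390 °C

α·L₀·ΔT = 8.3 mm ⇒ ΔT = 8.3 / (11.7×10⁻⁶ × 1880.0) = 377.3 K.
T = 12.8 + 377.3 = 390.1 °C.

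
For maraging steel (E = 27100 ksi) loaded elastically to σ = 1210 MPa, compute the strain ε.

E = 27100 ksi = 186.8 GPa = 186800 MPa.
ε = σ/E = 1210 / 186800 = 6.48×10⁻³.

6.48×10⁻³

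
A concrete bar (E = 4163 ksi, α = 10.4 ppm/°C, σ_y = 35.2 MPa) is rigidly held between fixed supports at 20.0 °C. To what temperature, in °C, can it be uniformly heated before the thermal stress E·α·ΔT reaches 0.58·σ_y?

88.4 °C

E = 4163 ksi = 28.70 GPa.
E·α·ΔT = 20.42 MPa ⇒ ΔT = 20.42 / (28.70×10³ × 10.4×10⁻⁶) = 68.39 K.
T = 20.0 + 68.39 = 88.39 °C.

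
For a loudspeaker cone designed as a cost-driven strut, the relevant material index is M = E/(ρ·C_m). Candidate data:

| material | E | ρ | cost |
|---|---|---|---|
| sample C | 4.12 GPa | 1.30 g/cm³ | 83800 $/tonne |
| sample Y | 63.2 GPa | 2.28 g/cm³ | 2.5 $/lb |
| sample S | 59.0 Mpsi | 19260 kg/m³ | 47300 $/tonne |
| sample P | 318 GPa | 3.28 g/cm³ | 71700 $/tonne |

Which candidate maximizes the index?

After converting to SI:
  sample C: E = 4.120 GPa, ρ = 1300 kg/m³, cost = 83.80 $/kg
  sample Y: E = 63.20 GPa, ρ = 2280 kg/m³, cost = 5.511 $/kg
  sample S: E = 406.8 GPa, ρ = 19260 kg/m³, cost = 47.30 $/kg
  sample P: E = 318.0 GPa, ρ = 3280 kg/m³, cost = 71.70 $/kg
  sample Y: M = 5.03 MN·m per $
  sample P: M = 1.35 MN·m per $
  sample S: M = 0.447 MN·m per $
  sample C: M = 0.0378 MN·m per $
Sample Y has the largest M.

sample Y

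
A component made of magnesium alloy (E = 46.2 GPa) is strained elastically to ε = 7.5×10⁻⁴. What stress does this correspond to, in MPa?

34.6 MPa

σ = E·ε = 46200 MPa × 7.5×10⁻⁴ = 34.6 MPa.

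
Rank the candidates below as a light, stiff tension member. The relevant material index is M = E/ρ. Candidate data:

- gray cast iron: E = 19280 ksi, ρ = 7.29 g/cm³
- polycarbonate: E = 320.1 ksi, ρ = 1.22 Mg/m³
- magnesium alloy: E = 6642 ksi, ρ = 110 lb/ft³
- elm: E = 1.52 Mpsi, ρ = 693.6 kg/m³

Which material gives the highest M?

Putting every candidate on a common basis:
  gray cast iron: E = 132.9 GPa, ρ = 7290 kg/m³
  polycarbonate: E = 2.207 GPa, ρ = 1220 kg/m³
  magnesium alloy: E = 45.79 GPa, ρ = 1762 kg/m³
  elm: E = 10.48 GPa, ρ = 693.6 kg/m³
  magnesium alloy: M = 26.0 MN·m/kg
  gray cast iron: M = 18.2 MN·m/kg
  elm: M = 15.1 MN·m/kg
  polycarbonate: M = 1.81 MN·m/kg
Highest index: magnesium alloy.

magnesium alloy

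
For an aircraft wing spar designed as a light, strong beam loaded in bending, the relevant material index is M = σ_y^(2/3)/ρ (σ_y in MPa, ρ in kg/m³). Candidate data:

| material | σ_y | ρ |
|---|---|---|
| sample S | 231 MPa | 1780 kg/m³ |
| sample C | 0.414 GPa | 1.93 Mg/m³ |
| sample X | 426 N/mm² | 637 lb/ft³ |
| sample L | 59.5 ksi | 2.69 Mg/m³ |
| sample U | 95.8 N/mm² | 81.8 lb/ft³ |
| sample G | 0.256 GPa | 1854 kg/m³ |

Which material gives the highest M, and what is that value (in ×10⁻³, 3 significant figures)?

Putting every candidate on a common basis:
  sample S: σ_y = 231.0 MPa, ρ = 1780 kg/m³
  sample C: σ_y = 414.0 MPa, ρ = 1930 kg/m³
  sample X: σ_y = 426.0 MPa, ρ = 10200 kg/m³
  sample L: σ_y = 410.2 MPa, ρ = 2690 kg/m³
  sample U: σ_y = 95.80 MPa, ρ = 1310 kg/m³
  sample G: σ_y = 256.0 MPa, ρ = 1854 kg/m³
  sample C: M = 28.8×10⁻³
  sample G: M = 21.7×10⁻³
  sample S: M = 21.2×10⁻³
  sample L: M = 20.5×10⁻³
  sample U: M = 16.0×10⁻³
  sample X: M = 5.55×10⁻³
Sample C ranks first.

sample C, M = 28.8×10⁻³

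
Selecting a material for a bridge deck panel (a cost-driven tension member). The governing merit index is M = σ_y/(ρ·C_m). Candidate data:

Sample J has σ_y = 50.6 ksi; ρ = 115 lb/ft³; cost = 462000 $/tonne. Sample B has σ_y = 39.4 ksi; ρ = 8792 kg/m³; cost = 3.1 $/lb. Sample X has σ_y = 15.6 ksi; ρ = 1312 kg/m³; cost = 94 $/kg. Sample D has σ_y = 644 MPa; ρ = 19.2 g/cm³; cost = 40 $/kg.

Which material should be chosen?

Normalizing units and computing the index:
  sample J: σ_y = 348.9 MPa, ρ = 1842 kg/m³, cost = 462.0 $/kg
  sample B: σ_y = 271.7 MPa, ρ = 8792 kg/m³, cost = 6.834 $/kg
  sample X: σ_y = 107.6 MPa, ρ = 1312 kg/m³, cost = 94.00 $/kg
  sample D: σ_y = 644.0 MPa, ρ = 19200 kg/m³, cost = 40.00 $/kg
  sample B: M = 4.52 kN·m per $
  sample X: M = 0.872 kN·m per $
  sample D: M = 0.839 kN·m per $
  sample J: M = 0.410 kN·m per $
The maximum is for sample B.

sample B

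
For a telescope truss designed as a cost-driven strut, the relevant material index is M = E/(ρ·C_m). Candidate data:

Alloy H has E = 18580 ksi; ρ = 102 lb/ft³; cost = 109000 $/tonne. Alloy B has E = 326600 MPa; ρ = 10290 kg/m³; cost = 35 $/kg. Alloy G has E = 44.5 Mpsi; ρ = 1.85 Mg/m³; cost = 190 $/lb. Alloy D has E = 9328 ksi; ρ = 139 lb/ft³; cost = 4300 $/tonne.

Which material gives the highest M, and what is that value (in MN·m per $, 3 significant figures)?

Convert each candidate to consistent units, then evaluate M:
  alloy H: E = 128.1 GPa, ρ = 1634 kg/m³, cost = 109.0 $/kg
  alloy B: E = 326.6 GPa, ρ = 10290 kg/m³, cost = 35.00 $/kg
  alloy G: E = 306.8 GPa, ρ = 1850 kg/m³, cost = 418.9 $/kg
  alloy D: E = 64.31 GPa, ρ = 2227 kg/m³, cost = 4.300 $/kg
  alloy D: M = 6.72 MN·m per $
  alloy B: M = 0.907 MN·m per $
  alloy H: M = 0.719 MN·m per $
  alloy G: M = 0.396 MN·m per $
Alloy D ranks first.

alloy D, M = 6.72 MN·m per $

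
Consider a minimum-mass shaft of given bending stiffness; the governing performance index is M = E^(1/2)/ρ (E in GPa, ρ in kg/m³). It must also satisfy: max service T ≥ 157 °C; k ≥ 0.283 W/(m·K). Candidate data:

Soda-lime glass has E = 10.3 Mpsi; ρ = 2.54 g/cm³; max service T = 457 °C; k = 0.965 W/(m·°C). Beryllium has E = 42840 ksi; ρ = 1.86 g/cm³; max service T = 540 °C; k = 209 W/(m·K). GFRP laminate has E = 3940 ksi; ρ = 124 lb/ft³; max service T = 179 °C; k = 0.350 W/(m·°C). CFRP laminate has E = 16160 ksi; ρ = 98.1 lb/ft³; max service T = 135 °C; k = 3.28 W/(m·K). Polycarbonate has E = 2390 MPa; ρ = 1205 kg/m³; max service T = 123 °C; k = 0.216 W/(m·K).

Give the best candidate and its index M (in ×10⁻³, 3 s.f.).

Screen on constraints: max service T ≥ 157 °C; k ≥ 0.283 W/(m·K). Survivors: soda-lime glass, beryllium, GFRP laminate.
After converting to SI:
  soda-lime glass: E = 71.02 GPa, ρ = 2540 kg/m³
  beryllium: E = 295.4 GPa, ρ = 1860 kg/m³
  GFRP laminate: E = 27.17 GPa, ρ = 1986 kg/m³
  beryllium: M = 9.24×10⁻³
  soda-lime glass: M = 3.32×10⁻³
  GFRP laminate: M = 2.62×10⁻³
Highest index: beryllium.

beryllium, M = 9.24×10⁻³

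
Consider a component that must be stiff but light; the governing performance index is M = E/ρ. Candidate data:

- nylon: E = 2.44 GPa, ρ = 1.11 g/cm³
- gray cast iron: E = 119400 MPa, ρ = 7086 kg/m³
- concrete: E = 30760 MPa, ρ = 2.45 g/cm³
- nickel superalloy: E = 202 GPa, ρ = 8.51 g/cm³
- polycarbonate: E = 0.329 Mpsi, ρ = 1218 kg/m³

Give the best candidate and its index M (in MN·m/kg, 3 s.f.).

In SI units:
  nylon: E = 2.440 GPa, ρ = 1110 kg/m³
  gray cast iron: E = 119.4 GPa, ρ = 7086 kg/m³
  concrete: E = 30.76 GPa, ρ = 2450 kg/m³
  nickel superalloy: E = 202.0 GPa, ρ = 8510 kg/m³
  polycarbonate: E = 2.268 GPa, ρ = 1218 kg/m³
  nickel superalloy: M = 23.7 MN·m/kg
  gray cast iron: M = 16.9 MN·m/kg
  concrete: M = 12.6 MN·m/kg
  nylon: M = 2.20 MN·m/kg
  polycarbonate: M = 1.86 MN·m/kg
Nickel superalloy ranks first.

nickel superalloy, M = 23.7 MN·m/kg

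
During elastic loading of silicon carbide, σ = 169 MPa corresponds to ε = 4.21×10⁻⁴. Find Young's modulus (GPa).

E = σ/ε = 169 MPa / 4.21×10⁻⁴ = 401400 MPa = 401 GPa.

401 GPa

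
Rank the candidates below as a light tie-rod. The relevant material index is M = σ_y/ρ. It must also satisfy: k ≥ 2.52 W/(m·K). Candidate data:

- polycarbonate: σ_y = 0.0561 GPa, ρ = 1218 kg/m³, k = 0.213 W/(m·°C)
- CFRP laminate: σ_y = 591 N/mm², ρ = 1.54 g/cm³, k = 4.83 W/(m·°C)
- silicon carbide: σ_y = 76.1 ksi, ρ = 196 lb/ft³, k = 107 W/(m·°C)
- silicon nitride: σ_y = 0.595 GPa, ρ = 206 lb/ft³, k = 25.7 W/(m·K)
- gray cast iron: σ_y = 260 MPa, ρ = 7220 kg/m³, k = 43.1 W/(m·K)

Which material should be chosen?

Screen on constraints: k ≥ 2.52 W/(m·K). Survivors: CFRP laminate, silicon carbide, silicon nitride, gray cast iron.
In SI units:
  CFRP laminate: σ_y = 591.0 MPa, ρ = 1540 kg/m³
  silicon carbide: σ_y = 524.7 MPa, ρ = 3140 kg/m³
  silicon nitride: σ_y = 595.0 MPa, ρ = 3300 kg/m³
  gray cast iron: σ_y = 260.0 MPa, ρ = 7220 kg/m³
  CFRP laminate: M = 384 kN·m/kg
  silicon nitride: M = 180 kN·m/kg
  silicon carbide: M = 167 kN·m/kg
  gray cast iron: M = 36.0 kN·m/kg
Highest index: CFRP laminate.

CFRP laminate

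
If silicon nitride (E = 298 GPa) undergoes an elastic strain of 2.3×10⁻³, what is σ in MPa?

σ = E·ε = 298000 MPa × 2.3×10⁻³ = 685 MPa.

685 MPa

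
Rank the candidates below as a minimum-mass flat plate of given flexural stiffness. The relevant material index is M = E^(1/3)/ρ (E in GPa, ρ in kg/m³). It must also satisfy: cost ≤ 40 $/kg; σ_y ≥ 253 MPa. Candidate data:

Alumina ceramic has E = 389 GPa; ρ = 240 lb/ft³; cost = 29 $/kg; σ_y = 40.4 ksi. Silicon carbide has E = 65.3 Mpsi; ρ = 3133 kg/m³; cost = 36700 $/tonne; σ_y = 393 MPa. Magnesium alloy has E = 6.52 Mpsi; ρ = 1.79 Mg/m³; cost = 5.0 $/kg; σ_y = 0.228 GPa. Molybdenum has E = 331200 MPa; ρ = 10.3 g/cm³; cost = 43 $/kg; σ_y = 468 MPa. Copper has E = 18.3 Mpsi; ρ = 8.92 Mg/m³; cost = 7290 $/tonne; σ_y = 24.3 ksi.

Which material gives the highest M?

Screen on constraints: cost ≤ 40 $/kg; σ_y ≥ 253 MPa. Survivors: alumina ceramic, silicon carbide.
Convert each candidate to consistent units, then evaluate M:
  alumina ceramic: E = 389.0 GPa, ρ = 3844 kg/m³
  silicon carbide: E = 450.2 GPa, ρ = 3133 kg/m³
  silicon carbide: M = 2.45×10⁻³
  alumina ceramic: M = 1.90×10⁻³
The maximum is for silicon carbide.

silicon carbide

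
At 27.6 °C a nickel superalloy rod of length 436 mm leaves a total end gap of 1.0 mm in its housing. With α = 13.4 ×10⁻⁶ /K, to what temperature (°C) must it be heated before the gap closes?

α·L₀·ΔT = 1.0 mm ⇒ ΔT = 1.0 / (13.4×10⁻⁶ × 436.0) = 171.2 K.
T = 27.6 + 171.2 = 198.8 °C.

199 °C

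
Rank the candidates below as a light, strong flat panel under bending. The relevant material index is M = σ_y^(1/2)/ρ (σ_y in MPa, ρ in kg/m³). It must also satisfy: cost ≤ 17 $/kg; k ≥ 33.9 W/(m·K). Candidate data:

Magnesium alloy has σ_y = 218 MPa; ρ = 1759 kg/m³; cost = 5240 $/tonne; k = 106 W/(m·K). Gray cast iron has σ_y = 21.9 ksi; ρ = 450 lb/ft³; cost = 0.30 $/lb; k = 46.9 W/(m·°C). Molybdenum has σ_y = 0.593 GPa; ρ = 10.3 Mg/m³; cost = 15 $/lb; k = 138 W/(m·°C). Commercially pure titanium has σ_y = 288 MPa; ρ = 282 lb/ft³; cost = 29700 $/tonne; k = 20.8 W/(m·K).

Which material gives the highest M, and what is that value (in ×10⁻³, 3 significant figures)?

magnesium alloy, M = 8.39×10⁻³

Screen on constraints: cost ≤ 17 $/kg; k ≥ 33.9 W/(m·K). Survivors: magnesium alloy, gray cast iron.
Convert each candidate to consistent units, then evaluate M:
  magnesium alloy: σ_y = 218.0 MPa, ρ = 1759 kg/m³
  gray cast iron: σ_y = 151.0 MPa, ρ = 7208 kg/m³
  magnesium alloy: M = 8.39×10⁻³
  gray cast iron: M = 1.70×10⁻³
Highest index: magnesium alloy.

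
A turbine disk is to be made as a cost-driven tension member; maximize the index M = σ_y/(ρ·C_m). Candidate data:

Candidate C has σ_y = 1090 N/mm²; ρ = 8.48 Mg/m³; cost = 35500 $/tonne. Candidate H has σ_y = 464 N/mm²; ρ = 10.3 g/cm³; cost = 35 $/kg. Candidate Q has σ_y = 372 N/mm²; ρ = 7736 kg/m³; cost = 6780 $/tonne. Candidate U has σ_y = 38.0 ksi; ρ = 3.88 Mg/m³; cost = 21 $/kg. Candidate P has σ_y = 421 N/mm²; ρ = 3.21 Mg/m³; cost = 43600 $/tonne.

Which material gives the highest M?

Putting every candidate on a common basis:
  candidate C: σ_y = 1090 MPa, ρ = 8480 kg/m³, cost = 35.50 $/kg
  candidate H: σ_y = 464.0 MPa, ρ = 10300 kg/m³, cost = 35.00 $/kg
  candidate Q: σ_y = 372.0 MPa, ρ = 7736 kg/m³, cost = 6.780 $/kg
  candidate U: σ_y = 262.0 MPa, ρ = 3880 kg/m³, cost = 21.00 $/kg
  candidate P: σ_y = 421.0 MPa, ρ = 3210 kg/m³, cost = 43.60 $/kg
  candidate Q: M = 7.09 kN·m per $
  candidate C: M = 3.62 kN·m per $
  candidate U: M = 3.22 kN·m per $
  candidate P: M = 3.01 kN·m per $
  candidate H: M = 1.29 kN·m per $
The maximum is for candidate Q.

candidate Q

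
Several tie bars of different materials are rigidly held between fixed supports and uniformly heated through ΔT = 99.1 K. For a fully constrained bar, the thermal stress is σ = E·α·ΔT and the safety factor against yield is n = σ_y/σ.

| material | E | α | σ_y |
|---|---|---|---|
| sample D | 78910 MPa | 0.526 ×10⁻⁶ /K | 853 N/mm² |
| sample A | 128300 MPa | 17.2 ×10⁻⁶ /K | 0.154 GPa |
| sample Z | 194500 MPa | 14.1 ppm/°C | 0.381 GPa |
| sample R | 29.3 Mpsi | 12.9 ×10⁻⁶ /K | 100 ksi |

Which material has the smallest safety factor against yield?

sample A

In consistent units (E in GPa, α in ×10⁻⁶/K, σ_y in MPa):
  sample D: E = 78.91, α = 0.526, σ_y = 853.0 → σ = 4.11 MPa, n = 207
  sample A: E = 128.3, α = 17.2, σ_y = 154.0 → σ = 219 MPa, n = 0.704
  sample Z: E = 194.5, α = 14.1, σ_y = 381.0 → σ = 272 MPa, n = 1.40
  sample R: E = 202.0, α = 12.9, σ_y = 689.5 → σ = 258 MPa, n = 2.67
The minimum is sample A at n = 0.704.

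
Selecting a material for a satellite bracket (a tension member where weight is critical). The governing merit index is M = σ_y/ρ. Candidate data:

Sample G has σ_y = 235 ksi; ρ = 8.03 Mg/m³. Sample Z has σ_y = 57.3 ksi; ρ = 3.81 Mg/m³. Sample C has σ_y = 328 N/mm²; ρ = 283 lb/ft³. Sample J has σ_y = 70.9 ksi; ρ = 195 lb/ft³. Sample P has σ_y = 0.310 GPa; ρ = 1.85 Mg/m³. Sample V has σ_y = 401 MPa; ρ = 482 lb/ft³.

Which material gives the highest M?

sample G

Normalizing units and computing the index:
  sample G: σ_y = 1620 MPa, ρ = 8030 kg/m³
  sample Z: σ_y = 395.1 MPa, ρ = 3810 kg/m³
  sample C: σ_y = 328.0 MPa, ρ = 4533 kg/m³
  sample J: σ_y = 488.8 MPa, ρ = 3124 kg/m³
  sample P: σ_y = 310.0 MPa, ρ = 1850 kg/m³
  sample V: σ_y = 401.0 MPa, ρ = 7721 kg/m³
  sample G: M = 202 kN·m/kg
  sample P: M = 168 kN·m/kg
  sample J: M = 156 kN·m/kg
  sample Z: M = 104 kN·m/kg
  sample C: M = 72.4 kN·m/kg
  sample V: M = 51.9 kN·m/kg
Sample G ranks first.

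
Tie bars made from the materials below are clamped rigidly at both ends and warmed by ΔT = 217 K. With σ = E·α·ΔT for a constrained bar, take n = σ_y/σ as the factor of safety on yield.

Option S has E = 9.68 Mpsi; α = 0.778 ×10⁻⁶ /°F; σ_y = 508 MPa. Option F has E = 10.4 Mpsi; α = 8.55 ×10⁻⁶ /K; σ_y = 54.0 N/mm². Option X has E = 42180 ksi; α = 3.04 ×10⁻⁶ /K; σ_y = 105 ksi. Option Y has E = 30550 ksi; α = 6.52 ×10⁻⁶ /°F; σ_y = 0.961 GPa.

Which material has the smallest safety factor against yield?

Converting E to GPa, α to ×10⁻⁶/K, σ_y to MPa, then σ and n for each:
  option S: E = 66.74, α = 1.40, σ_y = 508.0 → σ = 20.3 MPa, n = 25.0
  option F: E = 71.71, α = 8.55, σ_y = 54.00 → σ = 133 MPa, n = 0.406
  option X: E = 290.8, α = 3.04, σ_y = 723.9 → σ = 192 MPa, n = 3.77
  option Y: E = 210.6, α = 11.7, σ_y = 961.0 → σ = 536 MPa, n = 1.79
Option F has the lowest safety factor, n = 0.406.

option F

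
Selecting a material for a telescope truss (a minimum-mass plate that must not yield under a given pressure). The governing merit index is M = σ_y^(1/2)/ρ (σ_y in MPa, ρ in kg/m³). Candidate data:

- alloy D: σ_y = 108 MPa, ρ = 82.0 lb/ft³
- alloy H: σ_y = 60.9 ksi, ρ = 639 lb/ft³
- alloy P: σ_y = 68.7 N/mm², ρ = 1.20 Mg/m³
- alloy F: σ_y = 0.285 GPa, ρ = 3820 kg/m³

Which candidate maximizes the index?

Putting every candidate on a common basis:
  alloy D: σ_y = 108.0 MPa, ρ = 1314 kg/m³
  alloy H: σ_y = 419.9 MPa, ρ = 10240 kg/m³
  alloy P: σ_y = 68.70 MPa, ρ = 1200 kg/m³
  alloy F: σ_y = 285.0 MPa, ρ = 3820 kg/m³
  alloy D: M = 7.91×10⁻³
  alloy P: M = 6.91×10⁻³
  alloy F: M = 4.42×10⁻³
  alloy H: M = 2.00×10⁻³
Alloy D ranks first.

alloy D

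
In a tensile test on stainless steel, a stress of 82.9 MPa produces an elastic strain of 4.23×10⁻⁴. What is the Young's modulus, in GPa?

196 GPa

E = σ/ε = 82.9 MPa / 4.23×10⁻⁴ = 196000 MPa = 196 GPa.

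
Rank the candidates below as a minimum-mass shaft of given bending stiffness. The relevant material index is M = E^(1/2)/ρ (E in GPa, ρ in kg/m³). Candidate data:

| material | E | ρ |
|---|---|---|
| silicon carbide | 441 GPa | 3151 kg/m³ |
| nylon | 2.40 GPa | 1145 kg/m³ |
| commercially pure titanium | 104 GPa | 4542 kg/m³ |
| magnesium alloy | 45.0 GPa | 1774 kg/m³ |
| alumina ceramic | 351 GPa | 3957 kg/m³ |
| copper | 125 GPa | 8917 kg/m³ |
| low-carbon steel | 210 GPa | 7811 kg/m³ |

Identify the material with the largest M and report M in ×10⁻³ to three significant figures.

Per-candidate index values:
  silicon carbide: M = 6.66×10⁻³
  alumina ceramic: M = 4.73×10⁻³
  magnesium alloy: M = 3.78×10⁻³
  commercially pure titanium: M = 2.25×10⁻³
  low-carbon steel: M = 1.86×10⁻³
  nylon: M = 1.35×10⁻³
  copper: M = 1.25×10⁻³
Silicon carbide has the largest M.

silicon carbide, M = 6.66×10⁻³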